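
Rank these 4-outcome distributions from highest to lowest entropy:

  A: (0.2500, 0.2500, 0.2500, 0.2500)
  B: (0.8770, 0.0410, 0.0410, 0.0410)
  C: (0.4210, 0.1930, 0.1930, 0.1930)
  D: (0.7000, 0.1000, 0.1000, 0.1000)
A > C > D > B

Key insight: Entropy is maximized by uniform distributions and minimized by concentrated distributions.

Entropies:
  H(A) = 2.0000 bits
  H(B) = 0.7329 bits
  H(C) = 1.8996 bits
  H(D) = 1.3568 bits

Ranking: A > C > D > B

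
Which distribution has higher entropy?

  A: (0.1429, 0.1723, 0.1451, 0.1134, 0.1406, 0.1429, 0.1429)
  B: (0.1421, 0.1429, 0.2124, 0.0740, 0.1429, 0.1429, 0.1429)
A

Both distributions are close to uniform, making this a harder comparison.

H(A) = 2.7985 bits
H(B) = 2.7570 bits

The distribution closer to uniform has higher entropy.
Answer: A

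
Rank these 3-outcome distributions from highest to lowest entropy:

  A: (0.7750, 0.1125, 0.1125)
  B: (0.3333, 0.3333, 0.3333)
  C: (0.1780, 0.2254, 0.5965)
B > C > A

Key insight: Entropy is maximized by uniform distributions and minimized by concentrated distributions.

- Uniform distributions have maximum entropy log₂(3) = 1.5850 bits
- The more "peaked" or concentrated a distribution, the lower its entropy

Entropies:
  H(A) = 0.9942 bits
  H(B) = 1.5850 bits
  H(C) = 1.3724 bits

Ranking: B > C > A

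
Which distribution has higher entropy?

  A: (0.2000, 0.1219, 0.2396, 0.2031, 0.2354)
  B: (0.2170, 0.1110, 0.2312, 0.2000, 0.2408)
A

Both distributions are close to uniform, making this a harder comparison.

H(A) = 2.2867 bits
H(B) = 2.2779 bits

The distribution closer to uniform has higher entropy.
Answer: A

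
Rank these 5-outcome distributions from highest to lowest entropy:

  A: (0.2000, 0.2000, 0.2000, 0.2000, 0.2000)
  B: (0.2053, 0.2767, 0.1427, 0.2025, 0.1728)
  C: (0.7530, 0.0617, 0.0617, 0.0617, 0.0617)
A > B > C

Key insight: Entropy is maximized by uniform distributions and minimized by concentrated distributions.

- Uniform distributions have maximum entropy log₂(5) = 2.3219 bits
- The more "peaked" or concentrated a distribution, the lower its entropy

Entropies:
  H(A) = 2.3219 bits
  H(B) = 2.2869 bits
  H(C) = 1.3005 bits

Ranking: A > B > C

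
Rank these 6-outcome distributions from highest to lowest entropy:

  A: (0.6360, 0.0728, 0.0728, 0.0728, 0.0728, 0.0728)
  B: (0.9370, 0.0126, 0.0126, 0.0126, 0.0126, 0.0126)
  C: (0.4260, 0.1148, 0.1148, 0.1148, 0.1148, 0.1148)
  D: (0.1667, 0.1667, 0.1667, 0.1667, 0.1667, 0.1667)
D > C > A > B

Key insight: Entropy is maximized by uniform distributions and minimized by concentrated distributions.

Entropies:
  H(A) = 1.7911 bits
  H(B) = 0.4855 bits
  H(C) = 2.3169 bits
  H(D) = 2.5850 bits

Ranking: D > C > A > B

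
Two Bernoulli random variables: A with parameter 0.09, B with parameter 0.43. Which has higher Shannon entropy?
B

For binary distributions, entropy is maximized at p=0.5 and decreases as p moves toward 0 or 1.

H(A) = H(0.09) = 0.4365 bits
H(B) = H(0.43) = 0.9858 bits

Distribution B (p=0.43) is closer to uniform (p=0.5), so it has higher entropy.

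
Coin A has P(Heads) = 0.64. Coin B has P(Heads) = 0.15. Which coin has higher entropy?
A

For binary distributions, entropy is maximized at p=0.5 and decreases as p moves toward 0 or 1.

H(A) = H(0.64) = 0.9427 bits
H(B) = H(0.15) = 0.6098 bits

Distribution A (p=0.64) is closer to uniform (p=0.5), so it has higher entropy.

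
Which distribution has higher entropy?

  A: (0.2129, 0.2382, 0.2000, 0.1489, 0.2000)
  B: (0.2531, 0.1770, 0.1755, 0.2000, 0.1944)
B

Both distributions are close to uniform, making this a harder comparison.

H(A) = 2.3061 bits
H(B) = 2.3082 bits

The distribution closer to uniform has higher entropy.
Answer: B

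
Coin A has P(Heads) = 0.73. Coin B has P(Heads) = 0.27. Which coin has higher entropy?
Equal

For binary distributions, entropy is maximized at p=0.5 and decreases as p moves toward 0 or 1.

H(A) = H(0.73) = 0.8415 bits
H(B) = H(0.27) = 0.8415 bits

Both distributions are equally far from uniform (|0.73-0.5| = |0.27-0.5|), so they have the same entropy.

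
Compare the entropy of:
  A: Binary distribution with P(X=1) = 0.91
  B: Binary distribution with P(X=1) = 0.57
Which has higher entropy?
B

For binary distributions, entropy is maximized at p=0.5 and decreases as p moves toward 0 or 1.

H(A) = H(0.91) = 0.4365 bits
H(B) = H(0.57) = 0.9858 bits

Distribution B (p=0.57) is closer to uniform (p=0.5), so it has higher entropy.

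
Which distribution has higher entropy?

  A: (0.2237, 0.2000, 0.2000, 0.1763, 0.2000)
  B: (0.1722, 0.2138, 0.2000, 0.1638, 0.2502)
A

Both distributions are close to uniform, making this a harder comparison.

H(A) = 2.3179 bits
H(B) = 2.3049 bits

The distribution closer to uniform has higher entropy.
Answer: A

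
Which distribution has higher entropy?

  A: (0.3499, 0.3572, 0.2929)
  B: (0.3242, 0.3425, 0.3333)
B

Both distributions are close to uniform, making this a harder comparison.

H(A) = 1.5795 bits
H(B) = 1.5846 bits

The distribution closer to uniform has higher entropy.
Answer: B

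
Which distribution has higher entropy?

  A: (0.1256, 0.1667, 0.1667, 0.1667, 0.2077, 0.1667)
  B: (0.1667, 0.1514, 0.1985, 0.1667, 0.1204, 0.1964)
A

Both distributions are close to uniform, making this a harder comparison.

H(A) = 2.5702 bits
H(B) = 2.5659 bits

The distribution closer to uniform has higher entropy.
Answer: A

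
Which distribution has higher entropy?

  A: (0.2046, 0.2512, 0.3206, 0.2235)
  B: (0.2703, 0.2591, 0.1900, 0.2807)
B

Both distributions are close to uniform, making this a harder comparison.

H(A) = 1.9784 bits
H(B) = 1.9847 bits

The distribution closer to uniform has higher entropy.
Answer: B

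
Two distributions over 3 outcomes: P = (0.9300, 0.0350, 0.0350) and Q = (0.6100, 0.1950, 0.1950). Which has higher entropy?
Q

P is highly concentrated on one outcome (93%), making it nearly deterministic. Q spreads its mass more evenly (max 61%). The more spread-out distribution has higher entropy: H(P) ≈ 0.436 bits, H(Q) ≈ 1.355 bits.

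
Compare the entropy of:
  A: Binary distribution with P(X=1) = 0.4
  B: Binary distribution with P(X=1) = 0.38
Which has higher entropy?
A

For binary distributions, entropy is maximized at p=0.5 and decreases as p moves toward 0 or 1.

H(A) = H(0.4) = 0.9710 bits
H(B) = H(0.38) = 0.9580 bits

Distribution A (p=0.4) is closer to uniform (p=0.5), so it has higher entropy.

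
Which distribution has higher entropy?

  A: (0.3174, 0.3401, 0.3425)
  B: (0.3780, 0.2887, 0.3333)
A

Both distributions are close to uniform, making this a harder comparison.

H(A) = 1.5841 bits
H(B) = 1.5763 bits

The distribution closer to uniform has higher entropy.
Answer: A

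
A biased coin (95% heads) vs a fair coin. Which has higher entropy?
Fair coin

The fair coin is uniform (p=0.5), maximizing binary entropy at 1 bit. The biased coin has H(0.95) ≈ 0.286 bits — its outcome is more predictable, so its entropy is lower.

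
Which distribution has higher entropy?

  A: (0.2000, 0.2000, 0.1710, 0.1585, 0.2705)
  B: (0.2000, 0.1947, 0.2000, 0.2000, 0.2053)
B

Both distributions are close to uniform, making this a harder comparison.

H(A) = 2.2959 bits
H(B) = 2.3217 bits

The distribution closer to uniform has higher entropy.
Answer: B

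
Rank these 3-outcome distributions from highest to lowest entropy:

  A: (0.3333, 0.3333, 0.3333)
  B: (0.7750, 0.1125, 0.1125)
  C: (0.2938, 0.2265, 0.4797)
A > C > B

Key insight: Entropy is maximized by uniform distributions and minimized by concentrated distributions.

- Uniform distributions have maximum entropy log₂(3) = 1.5850 bits
- The more "peaked" or concentrated a distribution, the lower its entropy

Entropies:
  H(A) = 1.5850 bits
  H(B) = 0.9942 bits
  H(C) = 1.5129 bits

Ranking: A > C > B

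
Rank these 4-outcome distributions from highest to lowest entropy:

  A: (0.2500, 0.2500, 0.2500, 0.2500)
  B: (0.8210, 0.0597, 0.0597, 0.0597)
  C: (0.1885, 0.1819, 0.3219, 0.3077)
A > C > B

Key insight: Entropy is maximized by uniform distributions and minimized by concentrated distributions.

- Uniform distributions have maximum entropy log₂(4) = 2.0000 bits
- The more "peaked" or concentrated a distribution, the lower its entropy

Entropies:
  H(A) = 2.0000 bits
  H(B) = 0.9616 bits
  H(C) = 1.9506 bits

Ranking: A > C > B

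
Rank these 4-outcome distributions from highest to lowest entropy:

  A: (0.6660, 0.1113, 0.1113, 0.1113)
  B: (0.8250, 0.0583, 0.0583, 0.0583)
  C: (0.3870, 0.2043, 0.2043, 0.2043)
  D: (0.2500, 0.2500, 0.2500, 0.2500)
D > C > A > B

Key insight: Entropy is maximized by uniform distributions and minimized by concentrated distributions.

Entropies:
  H(A) = 1.4483 bits
  H(B) = 0.9464 bits
  H(C) = 1.9344 bits
  H(D) = 2.0000 bits

Ranking: D > C > A > B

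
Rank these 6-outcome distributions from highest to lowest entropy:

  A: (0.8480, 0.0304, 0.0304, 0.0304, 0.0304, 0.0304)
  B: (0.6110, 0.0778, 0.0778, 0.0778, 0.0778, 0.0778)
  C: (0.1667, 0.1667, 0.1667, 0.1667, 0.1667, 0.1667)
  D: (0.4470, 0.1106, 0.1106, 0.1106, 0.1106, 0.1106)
C > D > B > A

Key insight: Entropy is maximized by uniform distributions and minimized by concentrated distributions.

Entropies:
  H(A) = 0.9678 bits
  H(B) = 1.8674 bits
  H(C) = 2.5850 bits
  H(D) = 2.2759 bits

Ranking: C > D > B > A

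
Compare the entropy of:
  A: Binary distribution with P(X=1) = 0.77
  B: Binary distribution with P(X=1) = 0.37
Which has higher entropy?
B

For binary distributions, entropy is maximized at p=0.5 and decreases as p moves toward 0 or 1.

H(A) = H(0.77) = 0.7780 bits
H(B) = H(0.37) = 0.9507 bits

Distribution B (p=0.37) is closer to uniform (p=0.5), so it has higher entropy.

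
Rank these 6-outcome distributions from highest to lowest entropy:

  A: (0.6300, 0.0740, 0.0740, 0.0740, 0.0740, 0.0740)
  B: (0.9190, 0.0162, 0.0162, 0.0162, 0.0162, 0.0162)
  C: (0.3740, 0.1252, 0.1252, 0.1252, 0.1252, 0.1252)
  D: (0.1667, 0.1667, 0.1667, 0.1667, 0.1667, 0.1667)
D > C > A > B

Key insight: Entropy is maximized by uniform distributions and minimized by concentrated distributions.

Entropies:
  H(A) = 1.8098 bits
  H(B) = 0.5938 bits
  H(C) = 2.4072 bits
  H(D) = 2.5850 bits

Ranking: D > C > A > B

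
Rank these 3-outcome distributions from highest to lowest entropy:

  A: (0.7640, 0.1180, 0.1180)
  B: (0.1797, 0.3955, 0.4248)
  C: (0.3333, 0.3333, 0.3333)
C > B > A

Key insight: Entropy is maximized by uniform distributions and minimized by concentrated distributions.

- Uniform distributions have maximum entropy log₂(3) = 1.5850 bits
- The more "peaked" or concentrated a distribution, the lower its entropy

Entropies:
  H(A) = 1.0243 bits
  H(B) = 1.4990 bits
  H(C) = 1.5850 bits

Ranking: C > B > A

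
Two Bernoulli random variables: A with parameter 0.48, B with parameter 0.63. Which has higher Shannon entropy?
A

For binary distributions, entropy is maximized at p=0.5 and decreases as p moves toward 0 or 1.

H(A) = H(0.48) = 0.9988 bits
H(B) = H(0.63) = 0.9507 bits

Distribution A (p=0.48) is closer to uniform (p=0.5), so it has higher entropy.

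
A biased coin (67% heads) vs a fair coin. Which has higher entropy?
Fair coin

The fair coin is uniform (p=0.5), maximizing binary entropy at 1 bit. The biased coin has H(0.67) ≈ 0.915 bits — its outcome is more predictable, so its entropy is lower.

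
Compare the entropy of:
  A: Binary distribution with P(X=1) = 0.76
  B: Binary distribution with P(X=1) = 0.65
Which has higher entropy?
B

For binary distributions, entropy is maximized at p=0.5 and decreases as p moves toward 0 or 1.

H(A) = H(0.76) = 0.7950 bits
H(B) = H(0.65) = 0.9341 bits

Distribution B (p=0.65) is closer to uniform (p=0.5), so it has higher entropy.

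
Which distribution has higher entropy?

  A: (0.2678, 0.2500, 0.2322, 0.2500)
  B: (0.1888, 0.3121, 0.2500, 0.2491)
A

Both distributions are close to uniform, making this a harder comparison.

H(A) = 1.9982 bits
H(B) = 1.9779 bits

The distribution closer to uniform has higher entropy.
Answer: A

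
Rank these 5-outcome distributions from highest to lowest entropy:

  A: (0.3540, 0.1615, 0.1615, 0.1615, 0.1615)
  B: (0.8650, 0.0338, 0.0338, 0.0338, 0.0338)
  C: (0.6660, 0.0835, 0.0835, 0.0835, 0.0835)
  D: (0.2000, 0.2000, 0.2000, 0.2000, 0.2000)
D > A > C > B

Key insight: Entropy is maximized by uniform distributions and minimized by concentrated distributions.

Entropies:
  H(A) = 2.2296 bits
  H(B) = 0.8410 bits
  H(C) = 1.5870 bits
  H(D) = 2.3219 bits

Ranking: D > A > C > B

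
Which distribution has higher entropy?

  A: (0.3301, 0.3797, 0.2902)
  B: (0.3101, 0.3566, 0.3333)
B

Both distributions are close to uniform, making this a harder comparison.

H(A) = 1.5763 bits
H(B) = 1.5826 bits

The distribution closer to uniform has higher entropy.
Answer: B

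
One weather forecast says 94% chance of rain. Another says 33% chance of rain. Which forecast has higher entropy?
33% forecast

Treat each forecast as a Bernoulli distribution. Binary entropy is maximized at p=0.5 and falls off symmetrically toward 0 or 1. The 33% forecast is closer to 50%, so it is more uncertain. H(94%) ≈ 0.327 bits, H(33%) ≈ 0.915 bits.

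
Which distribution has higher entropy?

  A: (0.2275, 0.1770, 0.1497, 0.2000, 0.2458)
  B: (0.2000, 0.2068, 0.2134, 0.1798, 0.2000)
B

Both distributions are close to uniform, making this a harder comparison.

H(A) = 2.3003 bits
H(B) = 2.3196 bits

The distribution closer to uniform has higher entropy.
Answer: B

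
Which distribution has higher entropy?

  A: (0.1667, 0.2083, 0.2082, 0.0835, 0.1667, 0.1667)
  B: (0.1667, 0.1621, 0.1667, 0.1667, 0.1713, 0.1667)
B

Both distributions are close to uniform, making this a harder comparison.

H(A) = 2.5343 bits
H(B) = 2.5848 bits

The distribution closer to uniform has higher entropy.
Answer: B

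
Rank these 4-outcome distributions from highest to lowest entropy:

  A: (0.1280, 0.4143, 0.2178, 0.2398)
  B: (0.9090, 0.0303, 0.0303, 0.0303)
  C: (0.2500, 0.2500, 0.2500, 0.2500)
C > A > B

Key insight: Entropy is maximized by uniform distributions and minimized by concentrated distributions.

- Uniform distributions have maximum entropy log₂(4) = 2.0000 bits
- The more "peaked" or concentrated a distribution, the lower its entropy

Entropies:
  H(A) = 1.8793 bits
  H(B) = 0.5840 bits
  H(C) = 2.0000 bits

Ranking: C > A > B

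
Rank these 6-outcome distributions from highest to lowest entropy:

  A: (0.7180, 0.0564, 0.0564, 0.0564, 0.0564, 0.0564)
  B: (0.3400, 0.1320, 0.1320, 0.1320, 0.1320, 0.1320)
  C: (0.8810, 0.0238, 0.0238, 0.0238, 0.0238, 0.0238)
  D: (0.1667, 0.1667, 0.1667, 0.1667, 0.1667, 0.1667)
D > B > A > C

Key insight: Entropy is maximized by uniform distributions and minimized by concentrated distributions.

Entropies:
  H(A) = 1.5129 bits
  H(B) = 2.4573 bits
  H(C) = 0.8028 bits
  H(D) = 2.5850 bits

Ranking: D > B > A > C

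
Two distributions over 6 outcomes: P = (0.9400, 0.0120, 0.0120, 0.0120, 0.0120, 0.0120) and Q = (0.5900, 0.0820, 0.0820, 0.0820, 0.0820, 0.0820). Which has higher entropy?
Q

P is highly concentrated on one outcome (94%), making it nearly deterministic. Q spreads its mass more evenly (max 59%). The more spread-out distribution has higher entropy: H(P) ≈ 0.467 bits, H(Q) ≈ 1.928 bits.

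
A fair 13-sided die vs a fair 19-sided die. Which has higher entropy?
19-sided die

Both are uniform distributions; for uniform over n outcomes, H = log₂(n). H(13-sided) = log₂(13) = 3.700 bits and H(19-sided) = log₂(19) = 4.248 bits. More outcomes in a uniform distribution means higher entropy.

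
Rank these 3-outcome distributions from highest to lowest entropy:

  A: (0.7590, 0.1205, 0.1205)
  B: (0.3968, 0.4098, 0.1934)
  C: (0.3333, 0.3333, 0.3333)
C > B > A

Key insight: Entropy is maximized by uniform distributions and minimized by concentrated distributions.

- Uniform distributions have maximum entropy log₂(3) = 1.5850 bits
- The more "peaked" or concentrated a distribution, the lower its entropy

Entropies:
  H(A) = 1.0377 bits
  H(B) = 1.5150 bits
  H(C) = 1.5850 bits

Ranking: C > B > A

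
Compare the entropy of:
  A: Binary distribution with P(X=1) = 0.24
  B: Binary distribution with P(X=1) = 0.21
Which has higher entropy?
A

For binary distributions, entropy is maximized at p=0.5 and decreases as p moves toward 0 or 1.

H(A) = H(0.24) = 0.7950 bits
H(B) = H(0.21) = 0.7415 bits

Distribution A (p=0.24) is closer to uniform (p=0.5), so it has higher entropy.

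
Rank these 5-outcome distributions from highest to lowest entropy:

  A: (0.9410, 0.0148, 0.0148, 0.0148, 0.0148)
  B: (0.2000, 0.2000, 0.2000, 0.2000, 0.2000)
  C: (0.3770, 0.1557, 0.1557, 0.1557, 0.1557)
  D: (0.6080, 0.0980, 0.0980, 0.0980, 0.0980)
B > C > D > A

Key insight: Entropy is maximized by uniform distributions and minimized by concentrated distributions.

Entropies:
  H(A) = 0.4415 bits
  H(B) = 2.3219 bits
  H(C) = 2.2019 bits
  H(D) = 1.7501 bits

Ranking: B > C > D > A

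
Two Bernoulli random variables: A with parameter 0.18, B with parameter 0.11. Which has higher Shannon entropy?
A

For binary distributions, entropy is maximized at p=0.5 and decreases as p moves toward 0 or 1.

H(A) = H(0.18) = 0.6801 bits
H(B) = H(0.11) = 0.4999 bits

Distribution A (p=0.18) is closer to uniform (p=0.5), so it has higher entropy.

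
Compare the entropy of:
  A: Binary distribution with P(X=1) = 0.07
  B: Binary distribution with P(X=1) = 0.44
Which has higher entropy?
B

For binary distributions, entropy is maximized at p=0.5 and decreases as p moves toward 0 or 1.

H(A) = H(0.07) = 0.3659 bits
H(B) = H(0.44) = 0.9896 bits

Distribution B (p=0.44) is closer to uniform (p=0.5), so it has higher entropy.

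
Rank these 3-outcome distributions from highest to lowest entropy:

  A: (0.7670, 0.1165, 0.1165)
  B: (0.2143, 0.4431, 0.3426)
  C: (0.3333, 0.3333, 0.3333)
C > B > A

Key insight: Entropy is maximized by uniform distributions and minimized by concentrated distributions.

- Uniform distributions have maximum entropy log₂(3) = 1.5850 bits
- The more "peaked" or concentrated a distribution, the lower its entropy

Entropies:
  H(A) = 1.0162 bits
  H(B) = 1.5260 bits
  H(C) = 1.5850 bits

Ranking: C > B > A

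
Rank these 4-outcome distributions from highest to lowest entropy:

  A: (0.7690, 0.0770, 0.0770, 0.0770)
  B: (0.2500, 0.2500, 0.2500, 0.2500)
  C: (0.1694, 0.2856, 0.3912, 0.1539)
B > C > A

Key insight: Entropy is maximized by uniform distributions and minimized by concentrated distributions.

- Uniform distributions have maximum entropy log₂(4) = 2.0000 bits
- The more "peaked" or concentrated a distribution, the lower its entropy

Entropies:
  H(A) = 1.1459 bits
  H(B) = 2.0000 bits
  H(C) = 1.8954 bits

Ranking: B > C > A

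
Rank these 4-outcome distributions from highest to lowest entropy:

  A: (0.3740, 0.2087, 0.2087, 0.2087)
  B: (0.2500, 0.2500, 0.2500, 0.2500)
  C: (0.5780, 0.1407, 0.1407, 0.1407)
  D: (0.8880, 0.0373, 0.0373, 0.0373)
B > A > C > D

Key insight: Entropy is maximized by uniform distributions and minimized by concentrated distributions.

Entropies:
  H(A) = 1.9459 bits
  H(B) = 2.0000 bits
  H(C) = 1.6512 bits
  H(D) = 0.6834 bits

Ranking: B > A > C > D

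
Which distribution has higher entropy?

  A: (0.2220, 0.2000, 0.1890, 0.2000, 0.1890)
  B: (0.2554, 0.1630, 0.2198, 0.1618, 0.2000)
A

Both distributions are close to uniform, making this a harder comparison.

H(A) = 2.3194 bits
H(B) = 2.2995 bits

The distribution closer to uniform has higher entropy.
Answer: A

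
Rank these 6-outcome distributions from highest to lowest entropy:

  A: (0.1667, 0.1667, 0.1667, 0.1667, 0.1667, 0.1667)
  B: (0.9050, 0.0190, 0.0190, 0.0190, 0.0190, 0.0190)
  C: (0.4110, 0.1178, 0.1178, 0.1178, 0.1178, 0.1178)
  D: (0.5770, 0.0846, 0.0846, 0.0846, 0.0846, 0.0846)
A > C > D > B

Key insight: Entropy is maximized by uniform distributions and minimized by concentrated distributions.

Entropies:
  H(A) = 2.5850 bits
  H(B) = 0.6735 bits
  H(C) = 2.3446 bits
  H(D) = 1.9650 bits

Ranking: A > C > D > B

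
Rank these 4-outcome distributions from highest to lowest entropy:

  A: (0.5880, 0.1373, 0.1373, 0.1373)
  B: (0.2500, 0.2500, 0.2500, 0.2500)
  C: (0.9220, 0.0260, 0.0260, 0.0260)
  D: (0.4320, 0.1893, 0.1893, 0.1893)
B > D > A > C

Key insight: Entropy is maximized by uniform distributions and minimized by concentrated distributions.

Entropies:
  H(A) = 1.6305 bits
  H(B) = 2.0000 bits
  H(C) = 0.5187 bits
  H(D) = 1.8869 bits

Ranking: B > D > A > C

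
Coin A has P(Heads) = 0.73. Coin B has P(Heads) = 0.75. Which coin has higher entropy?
A

For binary distributions, entropy is maximized at p=0.5 and decreases as p moves toward 0 or 1.

H(A) = H(0.73) = 0.8415 bits
H(B) = H(0.75) = 0.8113 bits

Distribution A (p=0.73) is closer to uniform (p=0.5), so it has higher entropy.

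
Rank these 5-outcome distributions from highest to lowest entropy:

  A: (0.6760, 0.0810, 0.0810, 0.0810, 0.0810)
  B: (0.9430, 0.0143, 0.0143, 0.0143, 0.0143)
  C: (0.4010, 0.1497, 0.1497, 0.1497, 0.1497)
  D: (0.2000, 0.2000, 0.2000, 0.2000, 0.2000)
D > C > A > B

Key insight: Entropy is maximized by uniform distributions and minimized by concentrated distributions.

Entropies:
  H(A) = 1.5567 bits
  H(B) = 0.4294 bits
  H(C) = 2.1695 bits
  H(D) = 2.3219 bits

Ranking: D > C > A > B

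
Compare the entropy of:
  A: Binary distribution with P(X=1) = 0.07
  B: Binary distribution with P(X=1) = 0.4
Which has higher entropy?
B

For binary distributions, entropy is maximized at p=0.5 and decreases as p moves toward 0 or 1.

H(A) = H(0.07) = 0.3659 bits
H(B) = H(0.4) = 0.9710 bits

Distribution B (p=0.4) is closer to uniform (p=0.5), so it has higher entropy.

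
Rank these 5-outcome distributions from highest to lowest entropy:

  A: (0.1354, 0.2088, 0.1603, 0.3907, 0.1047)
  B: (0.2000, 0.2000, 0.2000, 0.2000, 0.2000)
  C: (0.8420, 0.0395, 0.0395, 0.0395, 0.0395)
B > A > C

Key insight: Entropy is maximized by uniform distributions and minimized by concentrated distributions.

- Uniform distributions have maximum entropy log₂(5) = 2.3219 bits
- The more "peaked" or concentrated a distribution, the lower its entropy

Entropies:
  H(A) = 2.1565 bits
  H(B) = 2.3219 bits
  H(C) = 0.9455 bits

Ranking: B > A > C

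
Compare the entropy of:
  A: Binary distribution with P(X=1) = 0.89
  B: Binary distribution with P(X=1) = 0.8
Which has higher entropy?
B

For binary distributions, entropy is maximized at p=0.5 and decreases as p moves toward 0 or 1.

H(A) = H(0.89) = 0.4999 bits
H(B) = H(0.8) = 0.7219 bits

Distribution B (p=0.8) is closer to uniform (p=0.5), so it has higher entropy.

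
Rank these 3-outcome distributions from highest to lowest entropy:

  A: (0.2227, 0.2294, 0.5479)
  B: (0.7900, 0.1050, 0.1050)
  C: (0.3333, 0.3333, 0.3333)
C > A > B

Key insight: Entropy is maximized by uniform distributions and minimized by concentrated distributions.

- Uniform distributions have maximum entropy log₂(3) = 1.5850 bits
- The more "peaked" or concentrated a distribution, the lower its entropy

Entropies:
  H(A) = 1.4454 bits
  H(B) = 0.9515 bits
  H(C) = 1.5850 bits

Ranking: C > A > B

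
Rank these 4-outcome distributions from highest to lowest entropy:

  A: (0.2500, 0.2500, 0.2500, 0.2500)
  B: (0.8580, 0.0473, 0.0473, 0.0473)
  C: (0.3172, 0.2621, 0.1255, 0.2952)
A > C > B

Key insight: Entropy is maximized by uniform distributions and minimized by concentrated distributions.

- Uniform distributions have maximum entropy log₂(4) = 2.0000 bits
- The more "peaked" or concentrated a distribution, the lower its entropy

Entropies:
  H(A) = 2.0000 bits
  H(B) = 0.8145 bits
  H(C) = 1.9272 bits

Ranking: A > C > B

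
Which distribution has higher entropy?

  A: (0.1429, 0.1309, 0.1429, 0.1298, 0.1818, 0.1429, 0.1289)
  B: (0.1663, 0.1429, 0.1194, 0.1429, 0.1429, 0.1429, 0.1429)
B

Both distributions are close to uniform, making this a harder comparison.

H(A) = 2.7976 bits
H(B) = 2.8018 bits

The distribution closer to uniform has higher entropy.
Answer: B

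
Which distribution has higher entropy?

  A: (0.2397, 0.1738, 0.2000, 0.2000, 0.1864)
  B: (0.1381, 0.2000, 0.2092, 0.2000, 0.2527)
A

Both distributions are close to uniform, making this a harder comparison.

H(A) = 2.3133 bits
H(B) = 2.2969 bits

The distribution closer to uniform has higher entropy.
Answer: A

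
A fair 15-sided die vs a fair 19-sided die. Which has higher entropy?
19-sided die

Both are uniform distributions; for uniform over n outcomes, H = log₂(n). H(15-sided) = log₂(15) = 3.907 bits and H(19-sided) = log₂(19) = 4.248 bits. More outcomes in a uniform distribution means higher entropy.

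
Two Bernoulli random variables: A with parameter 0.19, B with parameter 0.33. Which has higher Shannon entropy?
B

For binary distributions, entropy is maximized at p=0.5 and decreases as p moves toward 0 or 1.

H(A) = H(0.19) = 0.7015 bits
H(B) = H(0.33) = 0.9149 bits

Distribution B (p=0.33) is closer to uniform (p=0.5), so it has higher entropy.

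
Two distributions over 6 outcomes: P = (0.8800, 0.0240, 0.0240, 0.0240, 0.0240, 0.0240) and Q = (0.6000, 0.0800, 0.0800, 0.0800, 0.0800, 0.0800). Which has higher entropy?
Q

P is highly concentrated on one outcome (88%), making it nearly deterministic. Q spreads its mass more evenly (max 60%). The more spread-out distribution has higher entropy: H(P) ≈ 0.808 bits, H(Q) ≈ 1.900 bits.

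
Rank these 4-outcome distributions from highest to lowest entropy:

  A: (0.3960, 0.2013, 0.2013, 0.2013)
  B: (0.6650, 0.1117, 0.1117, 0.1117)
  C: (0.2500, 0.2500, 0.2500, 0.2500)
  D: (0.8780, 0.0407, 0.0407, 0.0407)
C > A > B > D

Key insight: Entropy is maximized by uniform distributions and minimized by concentrated distributions.

Entropies:
  H(A) = 1.9259 bits
  H(B) = 1.4509 bits
  H(C) = 2.0000 bits
  H(D) = 0.7284 bits

Ranking: C > A > B > D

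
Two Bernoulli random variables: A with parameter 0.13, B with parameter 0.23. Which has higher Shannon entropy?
B

For binary distributions, entropy is maximized at p=0.5 and decreases as p moves toward 0 or 1.

H(A) = H(0.13) = 0.5574 bits
H(B) = H(0.23) = 0.7780 bits

Distribution B (p=0.23) is closer to uniform (p=0.5), so it has higher entropy.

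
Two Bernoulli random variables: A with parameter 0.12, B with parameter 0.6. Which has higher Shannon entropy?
B

For binary distributions, entropy is maximized at p=0.5 and decreases as p moves toward 0 or 1.

H(A) = H(0.12) = 0.5294 bits
H(B) = H(0.6) = 0.9710 bits

Distribution B (p=0.6) is closer to uniform (p=0.5), so it has higher entropy.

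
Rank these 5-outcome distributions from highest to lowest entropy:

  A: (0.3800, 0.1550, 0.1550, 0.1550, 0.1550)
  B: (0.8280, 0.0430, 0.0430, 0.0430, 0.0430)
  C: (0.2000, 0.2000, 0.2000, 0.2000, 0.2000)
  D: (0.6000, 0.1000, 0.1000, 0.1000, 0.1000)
C > A > D > B

Key insight: Entropy is maximized by uniform distributions and minimized by concentrated distributions.

Entropies:
  H(A) = 2.1980 bits
  H(B) = 1.0063 bits
  H(C) = 2.3219 bits
  H(D) = 1.7710 bits

Ranking: C > A > D > B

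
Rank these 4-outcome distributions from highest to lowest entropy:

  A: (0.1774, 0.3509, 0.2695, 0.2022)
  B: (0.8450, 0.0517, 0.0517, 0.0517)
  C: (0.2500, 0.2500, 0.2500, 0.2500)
C > A > B

Key insight: Entropy is maximized by uniform distributions and minimized by concentrated distributions.

- Uniform distributions have maximum entropy log₂(4) = 2.0000 bits
- The more "peaked" or concentrated a distribution, the lower its entropy

Entropies:
  H(A) = 1.9489 bits
  H(B) = 0.8679 bits
  H(C) = 2.0000 bits

Ranking: C > A > B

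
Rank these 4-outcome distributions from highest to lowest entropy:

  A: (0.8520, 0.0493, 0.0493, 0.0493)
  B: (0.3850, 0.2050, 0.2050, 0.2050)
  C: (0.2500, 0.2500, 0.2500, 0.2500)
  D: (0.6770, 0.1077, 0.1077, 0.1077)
C > B > D > A

Key insight: Entropy is maximized by uniform distributions and minimized by concentrated distributions.

Entropies:
  H(A) = 0.8394 bits
  H(B) = 1.9362 bits
  H(C) = 2.0000 bits
  H(D) = 1.4196 bits

Ranking: C > B > D > A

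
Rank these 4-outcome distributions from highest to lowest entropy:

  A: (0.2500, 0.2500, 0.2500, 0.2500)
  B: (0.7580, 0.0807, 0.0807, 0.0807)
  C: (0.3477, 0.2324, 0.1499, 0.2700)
A > C > B

Key insight: Entropy is maximized by uniform distributions and minimized by concentrated distributions.

- Uniform distributions have maximum entropy log₂(4) = 2.0000 bits
- The more "peaked" or concentrated a distribution, the lower its entropy

Entropies:
  H(A) = 2.0000 bits
  H(B) = 1.1819 bits
  H(C) = 1.9396 bits

Ranking: A > C > B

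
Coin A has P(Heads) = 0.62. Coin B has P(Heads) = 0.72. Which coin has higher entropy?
A

For binary distributions, entropy is maximized at p=0.5 and decreases as p moves toward 0 or 1.

H(A) = H(0.62) = 0.9580 bits
H(B) = H(0.72) = 0.8555 bits

Distribution A (p=0.62) is closer to uniform (p=0.5), so it has higher entropy.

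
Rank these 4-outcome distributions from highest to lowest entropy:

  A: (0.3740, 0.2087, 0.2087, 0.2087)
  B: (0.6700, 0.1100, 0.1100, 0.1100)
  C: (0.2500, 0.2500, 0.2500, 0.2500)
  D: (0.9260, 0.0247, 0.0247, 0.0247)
C > A > B > D

Key insight: Entropy is maximized by uniform distributions and minimized by concentrated distributions.

Entropies:
  H(A) = 1.9459 bits
  H(B) = 1.4380 bits
  H(C) = 2.0000 bits
  H(D) = 0.4980 bits

Ranking: C > A > B > D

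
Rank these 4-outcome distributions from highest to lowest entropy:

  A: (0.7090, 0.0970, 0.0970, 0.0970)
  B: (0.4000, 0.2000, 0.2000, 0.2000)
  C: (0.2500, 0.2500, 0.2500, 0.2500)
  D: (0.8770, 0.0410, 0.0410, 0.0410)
C > B > A > D

Key insight: Entropy is maximized by uniform distributions and minimized by concentrated distributions.

Entropies:
  H(A) = 1.3312 bits
  H(B) = 1.9219 bits
  H(C) = 2.0000 bits
  H(D) = 0.7329 bits

Ranking: C > B > A > D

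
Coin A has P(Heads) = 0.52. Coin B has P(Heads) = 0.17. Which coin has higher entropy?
A

For binary distributions, entropy is maximized at p=0.5 and decreases as p moves toward 0 or 1.

H(A) = H(0.52) = 0.9988 bits
H(B) = H(0.17) = 0.6577 bits

Distribution A (p=0.52) is closer to uniform (p=0.5), so it has higher entropy.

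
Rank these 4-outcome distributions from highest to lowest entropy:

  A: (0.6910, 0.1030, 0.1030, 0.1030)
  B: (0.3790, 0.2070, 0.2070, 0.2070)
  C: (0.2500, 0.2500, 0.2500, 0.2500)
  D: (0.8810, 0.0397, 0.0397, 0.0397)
C > B > A > D

Key insight: Entropy is maximized by uniform distributions and minimized by concentrated distributions.

Entropies:
  H(A) = 1.3818 bits
  H(B) = 1.9416 bits
  H(C) = 2.0000 bits
  H(D) = 0.7151 bits

Ranking: C > B > A > D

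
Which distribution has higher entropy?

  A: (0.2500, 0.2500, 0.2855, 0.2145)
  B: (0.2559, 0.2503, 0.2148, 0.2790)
B

Both distributions are close to uniform, making this a harder comparison.

H(A) = 1.9927 bits
H(B) = 1.9938 bits

The distribution closer to uniform has higher entropy.
Answer: B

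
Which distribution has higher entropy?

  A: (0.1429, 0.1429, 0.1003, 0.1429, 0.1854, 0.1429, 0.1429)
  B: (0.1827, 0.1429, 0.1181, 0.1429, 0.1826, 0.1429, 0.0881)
A

Both distributions are close to uniform, making this a harder comparison.

H(A) = 2.7888 bits
H(B) = 2.7718 bits

The distribution closer to uniform has higher entropy.
Answer: A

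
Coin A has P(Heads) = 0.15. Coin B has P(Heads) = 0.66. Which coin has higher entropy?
B

For binary distributions, entropy is maximized at p=0.5 and decreases as p moves toward 0 or 1.

H(A) = H(0.15) = 0.6098 bits
H(B) = H(0.66) = 0.9248 bits

Distribution B (p=0.66) is closer to uniform (p=0.5), so it has higher entropy.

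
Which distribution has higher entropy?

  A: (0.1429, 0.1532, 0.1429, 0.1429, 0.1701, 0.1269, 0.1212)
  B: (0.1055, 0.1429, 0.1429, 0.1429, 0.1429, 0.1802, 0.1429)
A

Both distributions are close to uniform, making this a harder comparison.

H(A) = 2.7995 bits
H(B) = 2.7931 bits

The distribution closer to uniform has higher entropy.
Answer: A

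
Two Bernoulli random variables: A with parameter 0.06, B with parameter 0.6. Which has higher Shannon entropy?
B

For binary distributions, entropy is maximized at p=0.5 and decreases as p moves toward 0 or 1.

H(A) = H(0.06) = 0.3274 bits
H(B) = H(0.6) = 0.9710 bits

Distribution B (p=0.6) is closer to uniform (p=0.5), so it has higher entropy.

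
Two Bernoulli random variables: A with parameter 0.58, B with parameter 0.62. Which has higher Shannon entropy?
A

For binary distributions, entropy is maximized at p=0.5 and decreases as p moves toward 0 or 1.

H(A) = H(0.58) = 0.9815 bits
H(B) = H(0.62) = 0.9580 bits

Distribution A (p=0.58) is closer to uniform (p=0.5), so it has higher entropy.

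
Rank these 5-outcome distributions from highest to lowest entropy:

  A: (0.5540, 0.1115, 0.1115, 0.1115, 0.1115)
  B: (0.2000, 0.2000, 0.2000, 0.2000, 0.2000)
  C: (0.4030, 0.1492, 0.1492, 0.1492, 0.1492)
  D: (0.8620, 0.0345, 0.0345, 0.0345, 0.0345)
B > C > A > D

Key insight: Entropy is maximized by uniform distributions and minimized by concentrated distributions.

Entropies:
  H(A) = 1.8836 bits
  H(B) = 2.3219 bits
  H(C) = 2.1667 bits
  H(D) = 0.8550 bits

Ranking: B > C > A > D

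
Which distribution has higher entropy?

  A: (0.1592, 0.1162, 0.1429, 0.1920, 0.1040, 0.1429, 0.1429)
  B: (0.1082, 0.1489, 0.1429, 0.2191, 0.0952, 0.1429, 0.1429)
A

Both distributions are close to uniform, making this a harder comparison.

H(A) = 2.7828 bits
H(B) = 2.7624 bits

The distribution closer to uniform has higher entropy.
Answer: A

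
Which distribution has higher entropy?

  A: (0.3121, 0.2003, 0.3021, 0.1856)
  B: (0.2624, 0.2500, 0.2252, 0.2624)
B

Both distributions are close to uniform, making this a harder comparison.

H(A) = 1.9615 bits
H(B) = 1.9973 bits

The distribution closer to uniform has higher entropy.
Answer: B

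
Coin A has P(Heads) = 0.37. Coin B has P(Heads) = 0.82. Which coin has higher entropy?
A

For binary distributions, entropy is maximized at p=0.5 and decreases as p moves toward 0 or 1.

H(A) = H(0.37) = 0.9507 bits
H(B) = H(0.82) = 0.6801 bits

Distribution A (p=0.37) is closer to uniform (p=0.5), so it has higher entropy.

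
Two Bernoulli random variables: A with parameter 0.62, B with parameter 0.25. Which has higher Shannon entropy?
A

For binary distributions, entropy is maximized at p=0.5 and decreases as p moves toward 0 or 1.

H(A) = H(0.62) = 0.9580 bits
H(B) = H(0.25) = 0.8113 bits

Distribution A (p=0.62) is closer to uniform (p=0.5), so it has higher entropy.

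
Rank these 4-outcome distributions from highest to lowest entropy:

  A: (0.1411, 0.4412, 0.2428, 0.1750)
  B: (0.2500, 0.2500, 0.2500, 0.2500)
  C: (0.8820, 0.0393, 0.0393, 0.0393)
B > A > C

Key insight: Entropy is maximized by uniform distributions and minimized by concentrated distributions.

- Uniform distributions have maximum entropy log₂(4) = 2.0000 bits
- The more "peaked" or concentrated a distribution, the lower its entropy

Entropies:
  H(A) = 1.8553 bits
  H(B) = 2.0000 bits
  H(C) = 0.7106 bits

Ranking: B > A > C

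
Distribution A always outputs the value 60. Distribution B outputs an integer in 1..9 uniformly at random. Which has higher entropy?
B

A is deterministic, so H(A) = 0. B is uniform over 9 outcomes, so H(B) = log₂(9) = 3.170 bits. Any distribution with genuine randomness has higher entropy than a deterministic one.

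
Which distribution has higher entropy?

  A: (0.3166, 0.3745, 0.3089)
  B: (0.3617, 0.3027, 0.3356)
B

Both distributions are close to uniform, making this a harder comparison.

H(A) = 1.5795 bits
H(B) = 1.5812 bits

The distribution closer to uniform has higher entropy.
Answer: B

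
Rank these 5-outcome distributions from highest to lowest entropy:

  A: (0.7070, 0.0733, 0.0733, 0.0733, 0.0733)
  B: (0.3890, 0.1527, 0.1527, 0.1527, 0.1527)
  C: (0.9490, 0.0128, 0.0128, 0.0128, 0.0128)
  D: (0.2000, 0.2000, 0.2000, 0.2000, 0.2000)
D > B > A > C

Key insight: Entropy is maximized by uniform distributions and minimized by concentrated distributions.

Entropies:
  H(A) = 1.4586 bits
  H(B) = 2.1862 bits
  H(C) = 0.3926 bits
  H(D) = 2.3219 bits

Ranking: D > B > A > C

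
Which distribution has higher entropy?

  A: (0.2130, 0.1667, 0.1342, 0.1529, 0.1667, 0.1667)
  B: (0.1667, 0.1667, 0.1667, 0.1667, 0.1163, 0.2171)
A

Both distributions are close to uniform, making this a harder comparison.

H(A) = 2.5707 bits
H(B) = 2.5626 bits

The distribution closer to uniform has higher entropy.
Answer: A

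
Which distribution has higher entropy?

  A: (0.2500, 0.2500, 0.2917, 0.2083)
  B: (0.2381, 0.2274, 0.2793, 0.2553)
B

Both distributions are close to uniform, making this a harder comparison.

H(A) = 1.9899 bits
H(B) = 1.9956 bits

The distribution closer to uniform has higher entropy.
Answer: B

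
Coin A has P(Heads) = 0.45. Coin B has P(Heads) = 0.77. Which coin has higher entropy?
A

For binary distributions, entropy is maximized at p=0.5 and decreases as p moves toward 0 or 1.

H(A) = H(0.45) = 0.9928 bits
H(B) = H(0.77) = 0.7780 bits

Distribution A (p=0.45) is closer to uniform (p=0.5), so it has higher entropy.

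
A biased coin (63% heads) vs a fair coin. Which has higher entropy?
Fair coin

The fair coin is uniform (p=0.5), maximizing binary entropy at 1 bit. The biased coin has H(0.63) ≈ 0.951 bits — its outcome is more predictable, so its entropy is lower.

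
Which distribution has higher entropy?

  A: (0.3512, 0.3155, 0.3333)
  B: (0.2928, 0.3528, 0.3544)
A

Both distributions are close to uniform, making this a harder comparison.

H(A) = 1.5836 bits
H(B) = 1.5795 bits

The distribution closer to uniform has higher entropy.
Answer: A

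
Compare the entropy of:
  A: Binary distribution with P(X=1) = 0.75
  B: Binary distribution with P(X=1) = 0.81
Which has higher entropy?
A

For binary distributions, entropy is maximized at p=0.5 and decreases as p moves toward 0 or 1.

H(A) = H(0.75) = 0.8113 bits
H(B) = H(0.81) = 0.7015 bits

Distribution A (p=0.75) is closer to uniform (p=0.5), so it has higher entropy.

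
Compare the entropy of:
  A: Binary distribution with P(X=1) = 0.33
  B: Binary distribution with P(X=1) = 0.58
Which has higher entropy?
B

For binary distributions, entropy is maximized at p=0.5 and decreases as p moves toward 0 or 1.

H(A) = H(0.33) = 0.9149 bits
H(B) = H(0.58) = 0.9815 bits

Distribution B (p=0.58) is closer to uniform (p=0.5), so it has higher entropy.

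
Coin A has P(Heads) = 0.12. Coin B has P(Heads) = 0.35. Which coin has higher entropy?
B

For binary distributions, entropy is maximized at p=0.5 and decreases as p moves toward 0 or 1.

H(A) = H(0.12) = 0.5294 bits
H(B) = H(0.35) = 0.9341 bits

Distribution B (p=0.35) is closer to uniform (p=0.5), so it has higher entropy.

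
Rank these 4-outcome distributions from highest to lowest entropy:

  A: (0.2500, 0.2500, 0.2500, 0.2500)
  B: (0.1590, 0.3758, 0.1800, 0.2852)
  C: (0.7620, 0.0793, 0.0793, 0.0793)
A > B > C

Key insight: Entropy is maximized by uniform distributions and minimized by concentrated distributions.

- Uniform distributions have maximum entropy log₂(4) = 2.0000 bits
- The more "peaked" or concentrated a distribution, the lower its entropy

Entropies:
  H(A) = 2.0000 bits
  H(B) = 1.9139 bits
  H(C) = 1.1689 bits

Ranking: A > B > C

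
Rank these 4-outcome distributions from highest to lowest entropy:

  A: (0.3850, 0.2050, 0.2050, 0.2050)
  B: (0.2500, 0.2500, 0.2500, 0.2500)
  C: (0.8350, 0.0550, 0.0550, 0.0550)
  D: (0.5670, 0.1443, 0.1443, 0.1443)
B > A > D > C

Key insight: Entropy is maximized by uniform distributions and minimized by concentrated distributions.

Entropies:
  H(A) = 1.9362 bits
  H(B) = 2.0000 bits
  H(C) = 0.9077 bits
  H(D) = 1.6733 bits

Ranking: B > A > D > C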